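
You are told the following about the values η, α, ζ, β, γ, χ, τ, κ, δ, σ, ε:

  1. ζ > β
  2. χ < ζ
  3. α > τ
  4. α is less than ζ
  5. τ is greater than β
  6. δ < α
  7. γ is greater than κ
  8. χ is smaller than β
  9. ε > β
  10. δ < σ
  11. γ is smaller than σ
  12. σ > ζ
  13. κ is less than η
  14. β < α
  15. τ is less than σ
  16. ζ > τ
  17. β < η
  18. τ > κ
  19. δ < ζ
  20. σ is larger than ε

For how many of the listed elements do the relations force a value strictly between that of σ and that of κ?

The relations place κ below σ. An element lies strictly between them when it is forced above κ and also forced below σ.
Above κ: {τ, η, α, γ, ζ}. Below σ: {χ, δ, β, ε, τ, α, γ, ζ}.
Intersection: {τ, α, γ, ζ} — 4.

4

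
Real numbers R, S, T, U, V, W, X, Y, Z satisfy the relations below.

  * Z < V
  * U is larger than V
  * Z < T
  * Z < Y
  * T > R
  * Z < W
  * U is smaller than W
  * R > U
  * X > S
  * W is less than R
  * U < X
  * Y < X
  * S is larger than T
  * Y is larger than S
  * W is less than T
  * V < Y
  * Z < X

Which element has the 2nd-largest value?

The consecutive relations fix a unique order: Z < V < U < W < R < T < S < Y < X.
The 2nd largest is Y.

Y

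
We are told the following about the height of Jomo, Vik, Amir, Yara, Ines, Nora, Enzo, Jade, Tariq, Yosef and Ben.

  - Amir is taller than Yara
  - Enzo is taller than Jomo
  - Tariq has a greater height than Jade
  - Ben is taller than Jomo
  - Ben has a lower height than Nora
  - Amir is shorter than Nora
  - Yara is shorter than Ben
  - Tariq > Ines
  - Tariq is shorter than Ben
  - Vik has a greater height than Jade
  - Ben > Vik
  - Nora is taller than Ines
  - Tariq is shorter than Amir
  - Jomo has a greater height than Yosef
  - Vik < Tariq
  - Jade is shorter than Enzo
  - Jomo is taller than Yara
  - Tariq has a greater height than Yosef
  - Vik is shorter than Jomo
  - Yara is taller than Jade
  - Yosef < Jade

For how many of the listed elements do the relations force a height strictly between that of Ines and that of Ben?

Chaining upward from Ines reaches: Tariq, Amir, Nora.
Chaining downward from Ben reaches: Yosef, Jade, Vik, Yara, Jomo, Tariq.
Strictly between Ines and Ben are those in both lists: Tariq — 1 element.

1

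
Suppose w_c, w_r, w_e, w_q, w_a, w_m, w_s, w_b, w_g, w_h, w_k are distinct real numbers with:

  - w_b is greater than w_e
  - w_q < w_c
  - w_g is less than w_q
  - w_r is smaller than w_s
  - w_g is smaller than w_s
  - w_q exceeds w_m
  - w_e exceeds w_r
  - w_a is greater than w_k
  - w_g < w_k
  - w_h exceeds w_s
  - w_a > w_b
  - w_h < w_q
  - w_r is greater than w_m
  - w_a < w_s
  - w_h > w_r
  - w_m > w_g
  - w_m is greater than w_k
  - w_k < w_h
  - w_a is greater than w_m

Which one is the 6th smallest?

w_b

The consecutive relations fix a unique order: w_g < w_k < w_m < w_r < w_e < w_b < w_a < w_s < w_h < w_q < w_c.
The 6th smallest is w_b.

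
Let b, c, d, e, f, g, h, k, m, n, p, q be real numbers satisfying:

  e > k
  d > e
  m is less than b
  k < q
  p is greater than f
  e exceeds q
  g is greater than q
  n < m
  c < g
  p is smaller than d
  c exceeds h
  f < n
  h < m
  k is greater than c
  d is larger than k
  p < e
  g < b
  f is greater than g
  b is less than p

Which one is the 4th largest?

b

The consecutive relations fix a unique order: h < c < k < q < g < f < n < m < b < p < e < d.
Counting 4 from the largest end gives b.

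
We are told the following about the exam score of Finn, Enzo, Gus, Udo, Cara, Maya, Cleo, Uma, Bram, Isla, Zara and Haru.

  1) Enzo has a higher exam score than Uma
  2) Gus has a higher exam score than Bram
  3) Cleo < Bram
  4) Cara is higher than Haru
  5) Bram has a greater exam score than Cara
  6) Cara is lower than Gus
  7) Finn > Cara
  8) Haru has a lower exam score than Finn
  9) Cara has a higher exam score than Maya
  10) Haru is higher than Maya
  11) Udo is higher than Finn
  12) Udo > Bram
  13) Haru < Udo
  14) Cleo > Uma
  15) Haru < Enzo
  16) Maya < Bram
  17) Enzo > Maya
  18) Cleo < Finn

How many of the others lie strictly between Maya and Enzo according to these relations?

The relations place Maya below Enzo. An element lies strictly between them when it is forced above Maya and also forced below Enzo.
Above Maya: {Haru, Cara, Finn, Bram, Gus, Udo}. Below Enzo: {Uma, Haru}.
Intersection: {Haru} — 1.

1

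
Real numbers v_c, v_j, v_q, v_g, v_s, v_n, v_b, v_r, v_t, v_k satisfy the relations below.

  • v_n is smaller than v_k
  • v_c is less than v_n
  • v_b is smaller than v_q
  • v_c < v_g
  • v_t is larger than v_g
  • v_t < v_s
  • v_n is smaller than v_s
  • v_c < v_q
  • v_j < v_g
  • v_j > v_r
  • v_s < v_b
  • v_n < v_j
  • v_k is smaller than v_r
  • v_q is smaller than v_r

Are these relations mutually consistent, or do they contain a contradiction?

inconsistent

Chaining the given relations yields v_r < v_j < v_g < v_t < v_s < v_b < v_q, so v_r < v_q. But one relation states v_q < v_r. These cannot both hold.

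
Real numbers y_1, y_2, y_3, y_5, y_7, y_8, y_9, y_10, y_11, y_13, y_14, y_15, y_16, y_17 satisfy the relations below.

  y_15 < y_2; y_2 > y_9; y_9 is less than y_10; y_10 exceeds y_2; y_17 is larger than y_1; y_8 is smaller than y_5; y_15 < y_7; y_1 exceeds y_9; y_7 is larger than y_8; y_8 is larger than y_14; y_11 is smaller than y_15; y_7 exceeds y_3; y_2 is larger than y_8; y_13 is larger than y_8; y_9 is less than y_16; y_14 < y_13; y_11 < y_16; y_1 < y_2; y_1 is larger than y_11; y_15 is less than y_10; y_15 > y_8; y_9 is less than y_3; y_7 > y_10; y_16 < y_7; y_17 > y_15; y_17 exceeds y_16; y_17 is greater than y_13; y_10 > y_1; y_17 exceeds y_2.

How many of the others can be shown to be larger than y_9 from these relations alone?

7

From y_9 the given relations immediately reach y_16, y_1, y_2, y_10, y_3.
From those, y_17, y_7 — 7 in total.
Nothing else is reachable above y_9; 7 in all.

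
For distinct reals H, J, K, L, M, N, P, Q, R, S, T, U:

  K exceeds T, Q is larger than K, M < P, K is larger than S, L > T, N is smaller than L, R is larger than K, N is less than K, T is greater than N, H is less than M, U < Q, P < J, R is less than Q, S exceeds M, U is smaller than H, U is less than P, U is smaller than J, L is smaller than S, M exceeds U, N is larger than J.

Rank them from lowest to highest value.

The consecutive links are each given: U < H; H < M; M < P; P < J; J < N; N < T; T < L; L < S; S < K; K < R; R < Q.

U < H < M < P < J < N < T < L < S < K < R < Q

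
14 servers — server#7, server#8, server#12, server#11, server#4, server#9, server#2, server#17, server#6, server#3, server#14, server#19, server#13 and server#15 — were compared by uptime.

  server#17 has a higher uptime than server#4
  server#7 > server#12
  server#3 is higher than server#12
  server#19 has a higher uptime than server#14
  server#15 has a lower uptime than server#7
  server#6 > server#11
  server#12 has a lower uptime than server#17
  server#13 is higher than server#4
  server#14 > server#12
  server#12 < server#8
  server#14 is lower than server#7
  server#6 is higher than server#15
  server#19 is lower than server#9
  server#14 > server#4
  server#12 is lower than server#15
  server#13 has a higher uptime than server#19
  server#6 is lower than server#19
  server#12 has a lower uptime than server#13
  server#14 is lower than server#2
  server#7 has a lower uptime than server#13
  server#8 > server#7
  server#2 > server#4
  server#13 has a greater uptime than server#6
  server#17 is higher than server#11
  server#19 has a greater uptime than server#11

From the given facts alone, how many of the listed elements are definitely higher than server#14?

From server#14 the given relations immediately reach server#2, server#7, server#19.
From those, server#13, server#9, server#8 — 6 in total.
Nothing else is reachable above server#14; 6 in all.

6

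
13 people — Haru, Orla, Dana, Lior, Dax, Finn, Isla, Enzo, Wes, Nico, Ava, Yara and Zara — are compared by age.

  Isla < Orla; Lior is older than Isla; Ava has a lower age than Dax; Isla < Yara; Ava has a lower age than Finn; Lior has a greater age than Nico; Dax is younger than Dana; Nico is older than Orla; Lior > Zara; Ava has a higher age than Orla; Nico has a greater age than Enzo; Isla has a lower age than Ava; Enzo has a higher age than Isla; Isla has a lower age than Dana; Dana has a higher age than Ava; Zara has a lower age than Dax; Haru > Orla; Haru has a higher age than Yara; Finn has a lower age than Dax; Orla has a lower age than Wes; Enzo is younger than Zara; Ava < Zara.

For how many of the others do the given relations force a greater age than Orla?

9

Directly above Orla: Ava, Nico, Wes, Haru.
One step further: Finn, Zara, Dax, Dana, Lior (9 so far).
No other element is forced above Orla by the given relations, so the count is 9.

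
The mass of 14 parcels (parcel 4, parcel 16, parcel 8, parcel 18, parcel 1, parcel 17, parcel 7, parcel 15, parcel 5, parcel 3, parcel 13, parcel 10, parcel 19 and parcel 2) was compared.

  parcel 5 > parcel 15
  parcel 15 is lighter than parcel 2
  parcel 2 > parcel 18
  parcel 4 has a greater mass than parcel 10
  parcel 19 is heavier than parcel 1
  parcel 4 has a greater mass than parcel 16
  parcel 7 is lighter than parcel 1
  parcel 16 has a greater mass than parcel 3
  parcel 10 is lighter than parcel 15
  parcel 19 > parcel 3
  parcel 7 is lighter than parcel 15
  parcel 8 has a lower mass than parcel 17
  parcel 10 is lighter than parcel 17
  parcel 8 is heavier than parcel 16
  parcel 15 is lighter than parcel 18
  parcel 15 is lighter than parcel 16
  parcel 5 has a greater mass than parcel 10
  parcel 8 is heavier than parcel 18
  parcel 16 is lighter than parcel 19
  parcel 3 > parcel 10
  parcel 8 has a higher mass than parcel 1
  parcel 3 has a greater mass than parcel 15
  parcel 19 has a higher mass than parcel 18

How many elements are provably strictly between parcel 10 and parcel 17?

Chaining upward from parcel 10 reaches: parcel 15, parcel 3, parcel 18, parcel 16, parcel 8, parcel 2, parcel 5, parcel 19, parcel 4.
Chaining downward from parcel 17 reaches: parcel 7, parcel 1, parcel 15, parcel 3, parcel 18, parcel 16, parcel 8.
Strictly between parcel 10 and parcel 17 are those in both lists: parcel 15, parcel 3, parcel 18, parcel 16, parcel 8 — 5 elements.

5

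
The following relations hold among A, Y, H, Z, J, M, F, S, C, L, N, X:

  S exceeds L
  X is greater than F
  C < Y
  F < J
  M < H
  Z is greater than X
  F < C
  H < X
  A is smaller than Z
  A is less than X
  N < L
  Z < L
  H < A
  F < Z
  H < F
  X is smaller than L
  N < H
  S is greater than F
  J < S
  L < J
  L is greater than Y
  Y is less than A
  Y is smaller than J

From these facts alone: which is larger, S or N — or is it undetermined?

Following the relations from N: N < H < F < C < Y < A < Z < L < J < S.
So S is larger.

S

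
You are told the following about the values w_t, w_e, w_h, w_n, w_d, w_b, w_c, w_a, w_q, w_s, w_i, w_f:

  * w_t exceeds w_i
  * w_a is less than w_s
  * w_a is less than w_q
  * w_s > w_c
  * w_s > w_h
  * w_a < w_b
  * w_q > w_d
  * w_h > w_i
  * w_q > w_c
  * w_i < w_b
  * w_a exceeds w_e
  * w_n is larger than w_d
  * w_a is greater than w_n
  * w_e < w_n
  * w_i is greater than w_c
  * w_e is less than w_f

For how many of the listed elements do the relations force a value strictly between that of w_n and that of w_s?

The relations place w_n below w_s. An element lies strictly between them when it is forced above w_n and also forced below w_s.
Above w_n: {w_a, w_b, w_q}. Below w_s: {w_c, w_e, w_d, w_i, w_h, w_a}.
Intersection: {w_a} — 1.

1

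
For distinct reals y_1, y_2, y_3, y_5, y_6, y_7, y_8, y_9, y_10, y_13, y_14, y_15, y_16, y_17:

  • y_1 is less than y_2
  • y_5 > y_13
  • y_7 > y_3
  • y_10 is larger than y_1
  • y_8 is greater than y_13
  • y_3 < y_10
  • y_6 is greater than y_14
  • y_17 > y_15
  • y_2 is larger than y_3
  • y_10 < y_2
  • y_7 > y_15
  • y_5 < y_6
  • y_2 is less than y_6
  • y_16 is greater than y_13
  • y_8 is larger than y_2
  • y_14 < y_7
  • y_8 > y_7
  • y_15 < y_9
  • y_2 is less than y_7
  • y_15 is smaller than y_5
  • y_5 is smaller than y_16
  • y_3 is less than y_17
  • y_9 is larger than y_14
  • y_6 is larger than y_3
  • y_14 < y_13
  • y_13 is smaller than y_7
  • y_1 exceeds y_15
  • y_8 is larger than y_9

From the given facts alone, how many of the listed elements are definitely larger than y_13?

The elements the relations force above y_13 are y_5, y_16, y_7, y_8, y_6 — no chain reaches any other.
That is 5.

5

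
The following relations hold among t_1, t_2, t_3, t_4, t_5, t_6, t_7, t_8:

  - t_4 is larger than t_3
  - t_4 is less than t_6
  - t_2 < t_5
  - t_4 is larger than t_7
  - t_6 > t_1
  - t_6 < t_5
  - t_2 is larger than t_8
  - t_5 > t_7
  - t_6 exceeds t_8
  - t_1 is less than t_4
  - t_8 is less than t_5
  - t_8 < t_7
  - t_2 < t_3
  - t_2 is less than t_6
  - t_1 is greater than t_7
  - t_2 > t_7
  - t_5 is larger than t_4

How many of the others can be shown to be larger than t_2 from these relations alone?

4

From t_2 the given relations immediately reach t_3, t_6, t_5.
From those, t_4 — 4 in total.
No other element is forced above t_2 by the given relations, so the count is 4.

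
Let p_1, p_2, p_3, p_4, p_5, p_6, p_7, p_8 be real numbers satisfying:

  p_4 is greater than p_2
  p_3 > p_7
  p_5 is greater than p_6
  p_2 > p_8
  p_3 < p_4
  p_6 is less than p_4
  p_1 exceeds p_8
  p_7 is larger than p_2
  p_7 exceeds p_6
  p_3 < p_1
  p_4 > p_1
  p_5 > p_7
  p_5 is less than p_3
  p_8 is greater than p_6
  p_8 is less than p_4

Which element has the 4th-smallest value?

Piecing the relations together gives one ordering: p_6 < p_8 < p_2 < p_7 < p_5 < p_3 < p_1 < p_4.
Counting 4 from the smallest end gives p_7.

p_7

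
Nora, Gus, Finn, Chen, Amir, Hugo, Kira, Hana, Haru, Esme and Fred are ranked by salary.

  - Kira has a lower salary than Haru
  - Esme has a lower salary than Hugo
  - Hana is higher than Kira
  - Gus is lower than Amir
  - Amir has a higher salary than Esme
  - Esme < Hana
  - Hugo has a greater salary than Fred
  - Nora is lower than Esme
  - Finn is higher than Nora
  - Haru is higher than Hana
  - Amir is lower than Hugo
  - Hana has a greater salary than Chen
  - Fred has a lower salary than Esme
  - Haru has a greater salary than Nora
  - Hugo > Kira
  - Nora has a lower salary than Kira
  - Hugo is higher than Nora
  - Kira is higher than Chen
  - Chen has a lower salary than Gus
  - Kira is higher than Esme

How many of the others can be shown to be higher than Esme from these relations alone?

The elements the relations force above Esme are Kira, Amir, Hana, Hugo, Haru — no chain reaches any other.
That is 5.

5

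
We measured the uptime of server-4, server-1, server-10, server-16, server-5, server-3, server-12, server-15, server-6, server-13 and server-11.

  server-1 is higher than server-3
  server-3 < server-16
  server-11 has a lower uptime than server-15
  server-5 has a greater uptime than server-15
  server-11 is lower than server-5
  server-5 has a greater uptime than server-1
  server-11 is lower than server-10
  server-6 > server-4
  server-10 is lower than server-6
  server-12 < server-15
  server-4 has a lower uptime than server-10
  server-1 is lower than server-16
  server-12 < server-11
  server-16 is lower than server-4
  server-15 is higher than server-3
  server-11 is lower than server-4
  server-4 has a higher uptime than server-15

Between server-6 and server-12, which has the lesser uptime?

server-12

Link the given pairs in sequence: server-12 < server-11; server-11 < server-15; server-15 < server-4; server-4 < server-10; server-10 < server-6.
Chaining these gives server-12 < server-11 < server-15 < server-4 < server-10 < server-6.
So server-12 < server-6; server-12 is the lower of the two.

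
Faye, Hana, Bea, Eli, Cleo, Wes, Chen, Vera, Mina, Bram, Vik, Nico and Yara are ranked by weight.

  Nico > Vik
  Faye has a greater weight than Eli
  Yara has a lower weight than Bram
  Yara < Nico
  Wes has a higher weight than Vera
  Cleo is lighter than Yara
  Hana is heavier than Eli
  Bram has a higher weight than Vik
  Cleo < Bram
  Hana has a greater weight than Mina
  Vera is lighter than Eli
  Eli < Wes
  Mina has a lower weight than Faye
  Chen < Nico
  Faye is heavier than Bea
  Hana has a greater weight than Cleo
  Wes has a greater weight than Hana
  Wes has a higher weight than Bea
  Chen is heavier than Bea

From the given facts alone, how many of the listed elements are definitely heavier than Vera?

4

The elements the relations force above Vera are Eli, Faye, Hana, Wes — no chain reaches any other.
That is 4.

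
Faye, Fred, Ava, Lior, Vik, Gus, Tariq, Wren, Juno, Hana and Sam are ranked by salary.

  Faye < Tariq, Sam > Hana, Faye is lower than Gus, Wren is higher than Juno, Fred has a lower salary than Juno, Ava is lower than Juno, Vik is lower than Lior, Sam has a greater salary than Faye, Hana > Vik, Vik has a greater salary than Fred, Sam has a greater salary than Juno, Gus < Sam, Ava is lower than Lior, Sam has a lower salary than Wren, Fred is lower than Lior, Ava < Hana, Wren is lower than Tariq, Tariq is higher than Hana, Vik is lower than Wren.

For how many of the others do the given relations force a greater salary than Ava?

6

Directly above Ava: Juno, Lior, Hana.
One step further: Sam, Wren, Tariq (6 so far).
No other element is forced above Ava by the given relations, so the count is 6.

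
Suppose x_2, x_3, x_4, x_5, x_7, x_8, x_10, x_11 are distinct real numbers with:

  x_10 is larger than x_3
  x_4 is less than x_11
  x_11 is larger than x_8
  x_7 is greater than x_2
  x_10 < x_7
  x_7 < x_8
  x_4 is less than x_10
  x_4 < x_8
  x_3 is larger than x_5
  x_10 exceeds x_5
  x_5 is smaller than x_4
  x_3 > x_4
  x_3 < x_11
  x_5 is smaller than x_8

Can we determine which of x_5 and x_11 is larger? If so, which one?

x_5 < x_4 and x_4 < x_10 give x_5 < x_10.
Then x_10 < x_7 extends the chain to x_7.
With x_7 < x_8: x_5 < x_4 < x_10 < x_7 < x_8.
Then x_8 < x_11 extends the chain to x_11.
So x_11 is larger.

x_11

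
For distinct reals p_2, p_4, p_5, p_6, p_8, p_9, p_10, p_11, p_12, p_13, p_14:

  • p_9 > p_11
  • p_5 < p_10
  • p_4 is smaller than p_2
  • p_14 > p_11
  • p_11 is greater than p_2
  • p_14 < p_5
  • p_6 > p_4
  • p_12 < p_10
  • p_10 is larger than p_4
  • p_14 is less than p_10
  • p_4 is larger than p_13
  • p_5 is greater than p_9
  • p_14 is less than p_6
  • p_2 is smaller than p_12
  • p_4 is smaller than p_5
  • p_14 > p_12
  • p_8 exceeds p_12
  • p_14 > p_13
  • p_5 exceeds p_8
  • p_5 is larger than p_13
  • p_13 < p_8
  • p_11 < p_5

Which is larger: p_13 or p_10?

p_10

p_13 < p_4 and p_4 < p_2 give p_13 < p_2.
With p_2 < p_11: p_13 < p_4 < p_2 < p_11.
Then p_11 < p_9 extends the chain to p_9.
With p_9 < p_5: p_13 < p_4 < p_2 < p_11 < p_9 < p_5.
With p_5 < p_10: p_13 < p_4 < p_2 < p_11 < p_9 < p_5 < p_10.
So p_13 < p_10; p_10 is the larger of the two.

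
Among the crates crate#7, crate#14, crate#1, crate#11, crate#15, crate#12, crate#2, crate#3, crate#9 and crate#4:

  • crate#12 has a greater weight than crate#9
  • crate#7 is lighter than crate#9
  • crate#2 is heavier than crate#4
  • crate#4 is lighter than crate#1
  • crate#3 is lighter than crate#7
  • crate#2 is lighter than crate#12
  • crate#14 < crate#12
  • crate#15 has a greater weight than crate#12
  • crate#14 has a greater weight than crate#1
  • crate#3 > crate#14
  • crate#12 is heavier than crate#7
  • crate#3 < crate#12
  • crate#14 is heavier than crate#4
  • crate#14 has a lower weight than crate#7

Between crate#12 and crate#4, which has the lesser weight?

The relevant relations are crate#4 < crate#14; crate#14 < crate#3; crate#3 < crate#7; crate#7 < crate#9; crate#9 < crate#12.
Together: crate#4 < crate#14 < crate#3 < crate#7 < crate#9 < crate#12.
So crate#4 < crate#12; crate#4 is the lighter of the two.

crate#4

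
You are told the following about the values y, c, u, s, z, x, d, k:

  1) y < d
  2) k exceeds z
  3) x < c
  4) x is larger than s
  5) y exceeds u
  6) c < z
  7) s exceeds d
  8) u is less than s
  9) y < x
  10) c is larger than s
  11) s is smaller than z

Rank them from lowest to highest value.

u < y < d < s < x < c < z < k

The consecutive links are each given: u < y; y < d; d < s; s < x; x < c; c < z; z < k.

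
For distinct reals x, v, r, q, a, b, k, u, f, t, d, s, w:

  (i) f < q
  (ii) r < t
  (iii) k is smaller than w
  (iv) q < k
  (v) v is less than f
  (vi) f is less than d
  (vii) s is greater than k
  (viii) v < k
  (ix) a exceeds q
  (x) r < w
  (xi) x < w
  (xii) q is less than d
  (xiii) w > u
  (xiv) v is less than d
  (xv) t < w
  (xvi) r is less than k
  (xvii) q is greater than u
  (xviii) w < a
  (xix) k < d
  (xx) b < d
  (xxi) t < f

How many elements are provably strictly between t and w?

The relations place t below w. An element lies strictly between them when it is forced above t and also forced below w.
Above t: {f, q, k, s, d, a}. Below w: {r, u, v, f, q, x, k}.
Intersection: {f, q, k} — 3.

3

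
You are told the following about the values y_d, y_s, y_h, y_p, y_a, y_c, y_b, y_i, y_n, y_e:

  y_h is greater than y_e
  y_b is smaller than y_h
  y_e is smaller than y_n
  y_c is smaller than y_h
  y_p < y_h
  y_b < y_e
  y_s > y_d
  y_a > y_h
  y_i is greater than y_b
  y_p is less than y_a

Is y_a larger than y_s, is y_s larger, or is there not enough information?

undetermined

Following every chain through y_a: below y_a we get y_p, y_b, y_e, y_c, y_h.
y_s is not reached, and no chain runs the other way from y_s to y_a.
So the given relations leave the order of y_a and y_s undetermined.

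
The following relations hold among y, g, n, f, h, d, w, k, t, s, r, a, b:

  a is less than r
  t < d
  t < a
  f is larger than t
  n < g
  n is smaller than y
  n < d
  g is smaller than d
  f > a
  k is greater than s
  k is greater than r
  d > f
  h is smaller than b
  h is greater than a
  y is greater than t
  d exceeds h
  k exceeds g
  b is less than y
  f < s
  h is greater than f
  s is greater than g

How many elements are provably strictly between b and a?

Chaining upward from a reaches: r, f, h, y, d, s, k.
Chaining downward from b reaches: t, f, h.
Strictly between a and b are those in both lists: f, h — 2 elements.

2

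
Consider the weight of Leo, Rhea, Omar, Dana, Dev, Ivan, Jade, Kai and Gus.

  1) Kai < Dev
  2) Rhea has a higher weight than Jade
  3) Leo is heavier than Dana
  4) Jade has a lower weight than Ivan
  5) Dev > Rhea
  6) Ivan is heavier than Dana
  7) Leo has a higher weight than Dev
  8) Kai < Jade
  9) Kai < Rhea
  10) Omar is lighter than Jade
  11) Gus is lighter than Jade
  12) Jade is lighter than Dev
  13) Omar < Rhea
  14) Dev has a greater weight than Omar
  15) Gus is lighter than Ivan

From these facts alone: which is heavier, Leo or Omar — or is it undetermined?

The relevant relations are Omar < Jade; Jade < Rhea; Rhea < Dev; Dev < Leo.
Chaining these gives Omar < Jade < Rhea < Dev < Leo.
So Leo is heavier.

Leo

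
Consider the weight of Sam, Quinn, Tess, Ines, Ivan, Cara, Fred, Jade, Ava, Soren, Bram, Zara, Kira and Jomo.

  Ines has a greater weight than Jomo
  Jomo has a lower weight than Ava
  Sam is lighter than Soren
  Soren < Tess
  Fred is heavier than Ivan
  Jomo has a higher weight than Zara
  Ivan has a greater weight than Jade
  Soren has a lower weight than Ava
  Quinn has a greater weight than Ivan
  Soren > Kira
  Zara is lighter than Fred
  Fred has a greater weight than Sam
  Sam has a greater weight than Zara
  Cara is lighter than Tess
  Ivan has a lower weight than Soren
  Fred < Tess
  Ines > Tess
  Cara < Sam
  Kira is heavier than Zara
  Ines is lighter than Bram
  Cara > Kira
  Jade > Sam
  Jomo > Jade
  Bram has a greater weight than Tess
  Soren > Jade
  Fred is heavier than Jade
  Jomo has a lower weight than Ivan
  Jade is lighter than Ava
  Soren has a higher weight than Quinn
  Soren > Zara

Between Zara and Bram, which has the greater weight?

Chaining the given relations: Zara < Kira < Cara < Sam < Jade < Jomo < Ivan < Soren < Tess < Ines < Bram.
So Zara < Bram; Bram is the heavier of the two.

Bram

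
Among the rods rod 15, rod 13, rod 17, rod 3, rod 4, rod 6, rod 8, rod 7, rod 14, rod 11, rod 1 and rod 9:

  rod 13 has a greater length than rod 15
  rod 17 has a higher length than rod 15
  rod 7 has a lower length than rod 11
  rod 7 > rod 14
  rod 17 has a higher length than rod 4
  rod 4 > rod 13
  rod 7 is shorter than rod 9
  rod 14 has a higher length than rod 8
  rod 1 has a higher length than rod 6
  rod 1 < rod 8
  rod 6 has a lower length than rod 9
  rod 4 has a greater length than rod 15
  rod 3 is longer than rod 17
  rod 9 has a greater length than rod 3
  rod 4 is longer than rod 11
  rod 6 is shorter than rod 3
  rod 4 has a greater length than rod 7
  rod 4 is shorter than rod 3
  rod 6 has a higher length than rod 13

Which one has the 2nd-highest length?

Piecing the relations together gives one ordering: rod 15 < rod 13 < rod 6 < rod 1 < rod 8 < rod 14 < rod 7 < rod 11 < rod 4 < rod 17 < rod 3 < rod 9.
Counting 2 from the largest end gives rod 3.

rod 3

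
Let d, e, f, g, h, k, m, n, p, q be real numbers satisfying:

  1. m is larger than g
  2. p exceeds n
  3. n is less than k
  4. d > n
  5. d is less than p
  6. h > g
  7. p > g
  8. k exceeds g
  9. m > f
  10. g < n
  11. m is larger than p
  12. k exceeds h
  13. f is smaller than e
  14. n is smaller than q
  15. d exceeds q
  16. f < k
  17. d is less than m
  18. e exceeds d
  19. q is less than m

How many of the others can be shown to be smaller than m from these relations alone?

6

From m the given relations immediately reach g, q, f, d, p.
From those, n — 6 in total.
Nothing else is reachable below m; 6 in all.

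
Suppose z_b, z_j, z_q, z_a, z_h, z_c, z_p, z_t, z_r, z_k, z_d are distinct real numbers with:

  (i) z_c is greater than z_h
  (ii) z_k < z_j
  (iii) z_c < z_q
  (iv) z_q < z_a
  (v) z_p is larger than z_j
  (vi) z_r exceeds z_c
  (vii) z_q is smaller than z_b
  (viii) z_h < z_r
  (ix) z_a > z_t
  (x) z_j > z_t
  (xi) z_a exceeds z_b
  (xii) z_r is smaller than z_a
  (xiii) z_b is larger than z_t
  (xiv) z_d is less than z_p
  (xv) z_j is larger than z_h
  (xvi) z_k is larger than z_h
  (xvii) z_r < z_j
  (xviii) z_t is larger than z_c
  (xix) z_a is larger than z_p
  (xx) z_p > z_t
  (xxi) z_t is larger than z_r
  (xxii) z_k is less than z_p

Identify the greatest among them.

z_a

Chaining downward from z_a: directly below it, z_r, z_t, z_q, z_b, z_p; then z_h, z_c, z_k, z_d, z_j.
That covers every other element, and nothing is given above z_a, so z_a is the greatest.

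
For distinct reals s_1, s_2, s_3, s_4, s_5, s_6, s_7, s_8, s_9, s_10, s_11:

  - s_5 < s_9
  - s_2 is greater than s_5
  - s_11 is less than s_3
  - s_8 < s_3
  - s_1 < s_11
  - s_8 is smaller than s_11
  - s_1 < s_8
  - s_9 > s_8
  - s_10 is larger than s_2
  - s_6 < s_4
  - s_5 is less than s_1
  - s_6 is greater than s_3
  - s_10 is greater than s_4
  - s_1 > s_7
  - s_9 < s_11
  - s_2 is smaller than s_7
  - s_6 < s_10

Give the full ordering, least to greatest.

The consecutive links are each given: s_5 < s_2; s_2 < s_7; s_7 < s_1; s_1 < s_8; s_8 < s_9; s_9 < s_11; s_11 < s_3; s_3 < s_6; s_6 < s_4; s_4 < s_10.

s_5 < s_2 < s_7 < s_1 < s_8 < s_9 < s_11 < s_3 < s_6 < s_4 < s_10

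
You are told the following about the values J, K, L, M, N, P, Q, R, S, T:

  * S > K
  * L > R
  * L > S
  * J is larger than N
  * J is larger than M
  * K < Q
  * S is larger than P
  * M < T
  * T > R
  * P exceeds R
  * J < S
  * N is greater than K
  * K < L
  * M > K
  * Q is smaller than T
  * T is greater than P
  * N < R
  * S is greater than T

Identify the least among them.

K

M is not least since K < M; N is not least since K < N; R is not least since N < R; J is not least since N < J; Q is not least since K < Q; P is not least since R < P; T is not least since R < T; S is not least since P < S; L is not least since K < L.
Only K has nothing below it, so K is the least.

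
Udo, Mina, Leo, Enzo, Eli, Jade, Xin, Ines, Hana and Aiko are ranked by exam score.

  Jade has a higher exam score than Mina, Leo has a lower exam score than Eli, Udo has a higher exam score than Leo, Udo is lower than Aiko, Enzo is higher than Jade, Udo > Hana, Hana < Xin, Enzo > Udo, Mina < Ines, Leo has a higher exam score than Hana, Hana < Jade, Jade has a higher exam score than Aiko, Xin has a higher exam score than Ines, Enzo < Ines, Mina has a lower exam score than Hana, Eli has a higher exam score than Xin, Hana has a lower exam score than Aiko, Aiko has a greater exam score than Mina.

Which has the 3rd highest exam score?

Ines

Piecing the relations together gives one ordering: Mina < Hana < Leo < Udo < Aiko < Jade < Enzo < Ines < Xin < Eli.
The 3rd largest is Ines.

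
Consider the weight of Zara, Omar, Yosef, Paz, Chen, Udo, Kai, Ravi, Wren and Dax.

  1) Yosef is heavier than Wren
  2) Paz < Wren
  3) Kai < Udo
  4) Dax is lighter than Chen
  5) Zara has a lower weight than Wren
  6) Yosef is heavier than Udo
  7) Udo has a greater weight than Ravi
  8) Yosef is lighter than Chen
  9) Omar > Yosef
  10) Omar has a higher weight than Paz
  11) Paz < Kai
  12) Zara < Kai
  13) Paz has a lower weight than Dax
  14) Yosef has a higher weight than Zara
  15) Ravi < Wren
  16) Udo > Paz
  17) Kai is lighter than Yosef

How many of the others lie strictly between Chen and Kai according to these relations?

2

Chaining upward from Kai reaches: Udo, Yosef, Omar.
Chaining downward from Chen reaches: Paz, Zara, Ravi, Wren, Udo, Dax, Yosef.
Strictly between Kai and Chen are those in both lists: Udo, Yosef — 2 elements.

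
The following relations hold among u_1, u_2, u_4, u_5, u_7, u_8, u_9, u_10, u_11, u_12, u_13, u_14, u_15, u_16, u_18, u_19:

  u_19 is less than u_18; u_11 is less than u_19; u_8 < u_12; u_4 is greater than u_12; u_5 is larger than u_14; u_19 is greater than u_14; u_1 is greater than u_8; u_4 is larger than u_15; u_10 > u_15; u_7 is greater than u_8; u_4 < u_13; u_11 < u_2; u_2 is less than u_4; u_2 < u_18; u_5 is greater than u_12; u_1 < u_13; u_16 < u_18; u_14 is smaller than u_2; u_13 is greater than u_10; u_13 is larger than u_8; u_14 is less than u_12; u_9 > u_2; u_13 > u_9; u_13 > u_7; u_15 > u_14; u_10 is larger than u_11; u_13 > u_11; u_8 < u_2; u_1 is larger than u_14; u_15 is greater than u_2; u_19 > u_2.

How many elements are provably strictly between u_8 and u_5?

The relations place u_8 below u_5. An element lies strictly between them when it is forced above u_8 and also forced below u_5.
Above u_8: {u_2, u_12, u_7, u_15, u_19, u_9, u_4, u_1, u_10, u_18, u_13}. Below u_5: {u_14, u_12}.
Intersection: {u_12} — 1.

1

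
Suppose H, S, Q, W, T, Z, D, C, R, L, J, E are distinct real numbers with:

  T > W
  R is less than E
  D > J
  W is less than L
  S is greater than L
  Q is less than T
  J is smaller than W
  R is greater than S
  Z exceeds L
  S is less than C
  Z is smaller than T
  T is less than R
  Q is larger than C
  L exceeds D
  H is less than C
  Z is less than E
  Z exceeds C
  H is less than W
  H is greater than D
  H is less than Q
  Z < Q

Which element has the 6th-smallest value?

S

The consecutive relations fix a unique order: J < D < H < W < L < S < C < Z < Q < T < R < E.
The 6th smallest is S.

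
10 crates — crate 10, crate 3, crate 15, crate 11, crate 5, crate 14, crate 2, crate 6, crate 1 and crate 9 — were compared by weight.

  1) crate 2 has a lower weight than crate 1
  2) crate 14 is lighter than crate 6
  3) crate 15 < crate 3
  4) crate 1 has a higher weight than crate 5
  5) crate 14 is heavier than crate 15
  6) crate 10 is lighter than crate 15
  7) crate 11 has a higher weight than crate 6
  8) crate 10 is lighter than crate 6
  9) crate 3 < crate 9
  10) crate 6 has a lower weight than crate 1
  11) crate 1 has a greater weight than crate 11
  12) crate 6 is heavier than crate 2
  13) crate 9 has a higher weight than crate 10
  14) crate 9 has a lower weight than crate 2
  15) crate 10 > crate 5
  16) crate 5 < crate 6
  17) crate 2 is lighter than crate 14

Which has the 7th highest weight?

crate 3

The consecutive relations fix a unique order: crate 5 < crate 10 < crate 15 < crate 3 < crate 9 < crate 2 < crate 14 < crate 6 < crate 11 < crate 1.
The 7th largest is crate 3.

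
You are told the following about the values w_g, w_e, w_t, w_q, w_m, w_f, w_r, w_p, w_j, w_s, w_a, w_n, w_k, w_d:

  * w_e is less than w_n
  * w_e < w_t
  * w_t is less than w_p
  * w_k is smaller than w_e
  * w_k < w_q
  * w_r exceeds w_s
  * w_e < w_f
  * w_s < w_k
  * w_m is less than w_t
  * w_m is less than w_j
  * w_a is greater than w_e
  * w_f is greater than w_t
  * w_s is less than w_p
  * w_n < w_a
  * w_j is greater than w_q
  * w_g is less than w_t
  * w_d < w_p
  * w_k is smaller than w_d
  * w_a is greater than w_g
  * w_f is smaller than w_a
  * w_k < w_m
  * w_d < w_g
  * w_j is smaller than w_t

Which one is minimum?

w_s

w_k is not least since w_s < w_k; w_d is not least since w_k < w_d; w_r is not least since w_s < w_r; w_g is not least since w_d < w_g; w_e is not least since w_k < w_e; w_n is not least since w_e < w_n; w_m is not least since w_k < w_m; w_q is not least since w_k < w_q; w_j is not least since w_q < w_j; w_t is not least since w_e < w_t; w_f is not least since w_t < w_f; w_a is not least since w_n < w_a; w_p is not least since w_s < w_p.
Only w_s has nothing below it, so w_s is the minimum.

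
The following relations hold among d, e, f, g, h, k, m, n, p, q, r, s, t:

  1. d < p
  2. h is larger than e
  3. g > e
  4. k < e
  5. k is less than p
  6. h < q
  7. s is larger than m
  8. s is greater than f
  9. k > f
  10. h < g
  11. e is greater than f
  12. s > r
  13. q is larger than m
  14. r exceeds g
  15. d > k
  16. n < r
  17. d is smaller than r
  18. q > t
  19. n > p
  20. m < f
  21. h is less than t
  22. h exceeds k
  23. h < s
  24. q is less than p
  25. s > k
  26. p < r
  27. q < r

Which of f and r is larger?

The relevant relations are f < k; k < e; e < h; h < t; t < q; q < p; p < n; n < r.
Chaining these gives f < k < e < h < t < q < p < n < r.
So f < r; r is the larger of the two.

r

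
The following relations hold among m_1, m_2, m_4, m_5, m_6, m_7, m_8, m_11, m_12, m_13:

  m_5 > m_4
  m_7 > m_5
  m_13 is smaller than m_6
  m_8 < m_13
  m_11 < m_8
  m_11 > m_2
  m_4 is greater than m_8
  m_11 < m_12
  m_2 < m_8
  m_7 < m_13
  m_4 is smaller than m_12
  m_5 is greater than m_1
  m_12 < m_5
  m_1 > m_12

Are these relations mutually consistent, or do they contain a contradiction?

Every relation is compatible with m_2 < m_11 < m_8 < m_4 < m_12 < m_1 < m_5 < m_7 < m_13 < m_6; the set is consistent.

consistent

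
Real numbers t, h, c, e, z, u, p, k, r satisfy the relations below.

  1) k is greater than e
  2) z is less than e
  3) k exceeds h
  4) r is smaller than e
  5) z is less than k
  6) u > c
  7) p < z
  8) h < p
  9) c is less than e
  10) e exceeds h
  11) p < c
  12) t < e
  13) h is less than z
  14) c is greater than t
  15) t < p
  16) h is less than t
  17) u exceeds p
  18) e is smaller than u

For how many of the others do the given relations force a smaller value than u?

The elements the relations force below u are h, t, p, c, z, r, e — no chain reaches any other.
That is 7.

7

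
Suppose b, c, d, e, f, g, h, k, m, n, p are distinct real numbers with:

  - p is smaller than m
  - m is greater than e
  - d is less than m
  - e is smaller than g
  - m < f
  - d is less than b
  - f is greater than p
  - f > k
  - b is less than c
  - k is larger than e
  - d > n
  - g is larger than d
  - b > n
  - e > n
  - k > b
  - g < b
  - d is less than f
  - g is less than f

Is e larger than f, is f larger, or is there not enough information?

f

The relevant relations are e < g; g < b; b < k; k < f.
Together: e < g < b < k < f.
So f is larger.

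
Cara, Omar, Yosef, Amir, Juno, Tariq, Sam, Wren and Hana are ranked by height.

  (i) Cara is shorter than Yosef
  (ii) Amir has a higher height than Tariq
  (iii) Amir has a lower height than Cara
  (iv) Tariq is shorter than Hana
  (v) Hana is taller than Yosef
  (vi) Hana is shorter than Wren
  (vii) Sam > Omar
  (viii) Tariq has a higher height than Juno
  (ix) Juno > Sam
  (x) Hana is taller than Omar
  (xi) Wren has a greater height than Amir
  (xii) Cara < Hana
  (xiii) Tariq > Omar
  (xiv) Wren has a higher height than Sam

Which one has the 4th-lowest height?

The consecutive relations fix a unique order: Omar < Sam < Juno < Tariq < Amir < Cara < Yosef < Hana < Wren.
Counting 4 from the smallest end gives Tariq.

Tariq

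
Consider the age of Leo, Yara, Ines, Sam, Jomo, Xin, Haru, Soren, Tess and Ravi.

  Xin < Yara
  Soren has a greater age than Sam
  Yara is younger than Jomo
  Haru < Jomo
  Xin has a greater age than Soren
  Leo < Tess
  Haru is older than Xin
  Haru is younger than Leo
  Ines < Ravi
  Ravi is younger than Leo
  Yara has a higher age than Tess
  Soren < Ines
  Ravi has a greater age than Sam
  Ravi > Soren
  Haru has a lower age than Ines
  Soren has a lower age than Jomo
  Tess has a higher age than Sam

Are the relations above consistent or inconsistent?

Every relation is compatible with Sam < Soren < Xin < Haru < Ines < Ravi < Leo < Tess < Yara < Jomo; the set is consistent.

consistent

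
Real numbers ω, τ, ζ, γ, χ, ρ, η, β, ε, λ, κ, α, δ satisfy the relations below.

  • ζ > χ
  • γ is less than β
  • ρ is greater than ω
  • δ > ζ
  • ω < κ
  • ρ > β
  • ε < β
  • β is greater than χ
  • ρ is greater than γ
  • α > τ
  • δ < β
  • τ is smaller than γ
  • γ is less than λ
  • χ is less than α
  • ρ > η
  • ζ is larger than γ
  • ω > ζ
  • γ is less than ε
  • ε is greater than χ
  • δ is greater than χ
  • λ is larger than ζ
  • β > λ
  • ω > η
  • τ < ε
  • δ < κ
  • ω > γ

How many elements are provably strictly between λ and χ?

The relations place χ below λ. An element lies strictly between them when it is forced above χ and also forced below λ.
Above χ: {ζ, δ, ε, α, ω, κ, β, ρ}. Below λ: {τ, γ, ζ}.
Intersection: {ζ} — 1.

1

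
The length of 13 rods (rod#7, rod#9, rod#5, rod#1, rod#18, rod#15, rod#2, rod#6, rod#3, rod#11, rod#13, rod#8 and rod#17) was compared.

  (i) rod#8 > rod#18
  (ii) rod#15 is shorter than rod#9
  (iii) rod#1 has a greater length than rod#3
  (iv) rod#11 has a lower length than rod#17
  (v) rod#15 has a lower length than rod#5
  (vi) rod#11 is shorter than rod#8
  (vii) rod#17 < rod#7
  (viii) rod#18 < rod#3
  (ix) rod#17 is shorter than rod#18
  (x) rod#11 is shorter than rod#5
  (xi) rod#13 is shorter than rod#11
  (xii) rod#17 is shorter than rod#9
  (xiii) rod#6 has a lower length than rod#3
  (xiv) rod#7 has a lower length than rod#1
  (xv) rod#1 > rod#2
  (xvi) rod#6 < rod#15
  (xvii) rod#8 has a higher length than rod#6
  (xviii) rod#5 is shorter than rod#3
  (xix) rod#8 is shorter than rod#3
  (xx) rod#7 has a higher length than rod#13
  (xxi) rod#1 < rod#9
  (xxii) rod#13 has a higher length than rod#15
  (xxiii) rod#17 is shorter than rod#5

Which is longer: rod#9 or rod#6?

rod#9

rod#6 < rod#15 and rod#15 < rod#13 give rod#6 < rod#13.
Then rod#13 < rod#11 extends the chain to rod#11.
Then rod#11 < rod#17 extends the chain to rod#17.
With rod#17 < rod#18: rod#6 < rod#15 < rod#13 < rod#11 < rod#17 < rod#18.
Then rod#18 < rod#8 extends the chain to rod#8.
Then rod#8 < rod#3 extends the chain to rod#3.
Then rod#3 < rod#1 extends the chain to rod#1.
Then rod#1 < rod#9 extends the chain to rod#9.
So rod#6 < rod#9; rod#9 is the longer of the two.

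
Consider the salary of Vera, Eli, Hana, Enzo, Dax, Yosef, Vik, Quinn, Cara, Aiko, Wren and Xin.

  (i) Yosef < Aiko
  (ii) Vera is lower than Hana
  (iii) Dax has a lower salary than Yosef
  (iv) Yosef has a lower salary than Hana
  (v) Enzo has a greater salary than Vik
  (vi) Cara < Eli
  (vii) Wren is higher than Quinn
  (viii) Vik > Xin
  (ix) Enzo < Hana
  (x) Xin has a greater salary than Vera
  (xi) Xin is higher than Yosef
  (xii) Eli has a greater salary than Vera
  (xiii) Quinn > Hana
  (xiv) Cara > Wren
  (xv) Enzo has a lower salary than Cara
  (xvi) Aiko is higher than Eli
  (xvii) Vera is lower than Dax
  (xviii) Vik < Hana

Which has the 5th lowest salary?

Chaining the given pairs: Vera < Dax < Yosef < Xin < Vik < Enzo < Hana < Quinn < Wren < Cara < Eli < Aiko.
The 5th smallest is Vik.

Vik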